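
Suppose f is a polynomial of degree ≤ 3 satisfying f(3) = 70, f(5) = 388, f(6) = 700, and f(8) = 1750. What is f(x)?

f(x) = 4x^3 - 5x^2 + 3x - 2

Write f(x) = ax^3 + bx^2 + cx + d. Substituting each data point gives a linear system:
  27a + 9b + 3c + d = 70
  125a + 25b + 5c + d = 388
  216a + 36b + 6c + d = 700
  512a + 64b + 8c + d = 1750
Solving the system yields a = 4, b = -5, c = 3, d = -2.
So f(x) = 4x³ - 5x² + 3x - 2.
Check: f(6) = 700. ✓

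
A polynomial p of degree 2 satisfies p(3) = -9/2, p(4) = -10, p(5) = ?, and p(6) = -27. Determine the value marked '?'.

On equispaced nodes a degree-2 polynomial has vanishing third forward difference, so
  - p(3) + 3·p(4) - 3·p(5) + p(6) = 0.
Substituting the known values and solving for p(5):
  -3·p(5) = 105/2
  p(5) = -35/2.

-35/2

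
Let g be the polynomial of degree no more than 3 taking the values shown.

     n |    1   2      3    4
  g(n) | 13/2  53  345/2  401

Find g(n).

g(n) = 6n^3 + (1/2)n^2 + 3n - 3

Write g(n) = an^3 + bn^2 + cn + d. Substituting each data point gives a linear system:
  a + b + c + d = 13/2
  8a + 4b + 2c + d = 53
  27a + 9b + 3c + d = 345/2
  64a + 16b + 4c + d = 401
Solving the system yields a = 6, b = 1/2, c = 3, d = -3.
So g(n) = 6n³ + (1/2)n² + 3n - 3.
Check: g(1) = 13/2. ✓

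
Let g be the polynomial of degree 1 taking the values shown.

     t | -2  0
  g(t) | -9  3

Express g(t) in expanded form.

g(t) = 6t + 3

Using the Lagrange interpolation formula with nodes -2, 0:
  L_0(t) = t / -2
  L_1(t) = (t + 2) / 2
Then g(t) = -9·L_0(t) + 3·L_1(t).
Expanding and collecting terms gives g(t) = 6t + 3.
Check: g(-2) = -9. ✓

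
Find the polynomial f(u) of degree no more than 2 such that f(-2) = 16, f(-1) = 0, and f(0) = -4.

f(u) = 6u^2 + 2u - 4

Write f(u) = au^2 + bu + c. Substituting each data point gives a linear system:
  4a - 2b + c = 16
  a - b + c = 0
  c = -4
Solving the system yields a = 6, b = 2, c = -4.
So f(u) = 6u^2 + 2u - 4.
Check: f(-2) = 16. ✓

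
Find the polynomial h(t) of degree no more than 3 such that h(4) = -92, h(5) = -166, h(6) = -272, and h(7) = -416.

h(t) = -t^3 - t^2 - 4t + 4

Using the Lagrange interpolation formula with nodes 4, 5, 6, 7:
  L_0(t) = (t - 5)(t - 6)(t - 7) / -6
  L_1(t) = (t - 4)(t - 6)(t - 7) / 2
  L_2(t) = (t - 4)(t - 5)(t - 7) / -2
  L_3(t) = (t - 4)(t - 5)(t - 6) / 6
Then h(t) = -92·L_0(t) - 166·L_1(t) - 272·L_2(t) - 416·L_3(t).
Expanding and collecting terms gives h(t) = -t^3 - t^2 - 4t + 4.
Check: h(4) = -92. ✓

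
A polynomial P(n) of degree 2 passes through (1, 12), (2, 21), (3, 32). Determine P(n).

P(n) = n^2 + 6n + 5

Write P(n) = an^2 + bn + c. Substituting each data point gives a linear system:
  a + b + c = 12
  4a + 2b + c = 21
  9a + 3b + c = 32
Solving the system yields a = 1, b = 6, c = 5.
So P(n) = n^2 + 6n + 5.
Check: P(2) = 21. ✓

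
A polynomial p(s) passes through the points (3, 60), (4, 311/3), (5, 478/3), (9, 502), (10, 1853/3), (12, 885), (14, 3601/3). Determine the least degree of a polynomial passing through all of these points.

Divided differences on the nodes 3, 4, 5, 9, 10, 12, 14:
  order 0: 60  311/3  478/3  502  1853/3  885  3601/3
  order 1: 131/3  167/3  257/3  347/3  401/3  473/3
  order 2: 6  6  6  6  6
  order 3: 0  0  0  0
  order 4: 0  0  0
  order 5: 0  0
  order 6: 0
The order-2 divided differences are all 6 (nonzero) and every higher order vanishes, so the data lies on a polynomial of degree exactly 2.

2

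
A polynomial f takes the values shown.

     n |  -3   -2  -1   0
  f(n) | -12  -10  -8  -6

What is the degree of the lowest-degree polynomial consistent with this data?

1

Forward differences of the values at n = -3, -2, -1, 0:
  f  : -12  -10  -8  -6
  Δ  : 2  2  2
  Δ^2: 0  0
  Δ^3: 0
The first differences are constant (2) and nonzero, while all higher differences vanish, so the minimal degree is 1.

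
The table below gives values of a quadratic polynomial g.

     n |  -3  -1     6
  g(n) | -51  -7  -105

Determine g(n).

Write g(n) = an^2 + bn + c. Substituting each data point gives a linear system:
  9a - 3b + c = -51
  a - b + c = -7
  36a + 6b + c = -105
Solving the system yields a = -4, b = 6, c = 3.
So g(n) = -4n^2 + 6n + 3.
Check: g(-3) = -51. ✓

g(n) = -4n^2 + 6n + 3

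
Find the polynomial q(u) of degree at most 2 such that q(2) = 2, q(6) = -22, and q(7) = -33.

Write q(u) = au^2 + bu + c. Substituting each data point gives a linear system:
  4a + 2b + c = 2
  36a + 6b + c = -22
  49a + 7b + c = -33
Solving the system yields a = -1, b = 2, c = 2.
So q(u) = -u^2 + 2u + 2.
Check: q(2) = 2. ✓

q(u) = -u^2 + 2u + 2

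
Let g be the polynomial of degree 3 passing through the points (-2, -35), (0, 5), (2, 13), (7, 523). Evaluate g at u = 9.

1175

Write g(u) = au^3 + bu^2 + cu + d. Substituting each data point gives a linear system:
  -8a + 4b - 2c + d = -35
  d = 5
  8a + 4b + 2c + d = 13
  343a + 49b + 7c + d = 523
Solving the system yields a = 2, b = -4, c = 4, d = 5.
So g(u) = 2u³ - 4u² + 4u + 5.
Then g(9) = 1175.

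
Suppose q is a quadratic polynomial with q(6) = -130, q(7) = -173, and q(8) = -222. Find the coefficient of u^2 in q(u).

Write q(u) = au^2 + bu + c. Substituting each data point gives a linear system:
  36a + 6b + c = -130
  49a + 7b + c = -173
  64a + 8b + c = -222
Solving the system yields a = -3, b = -4, c = 2.
So q(u) = -3u^2 - 4u + 2.
The leading coefficient is -3.

-3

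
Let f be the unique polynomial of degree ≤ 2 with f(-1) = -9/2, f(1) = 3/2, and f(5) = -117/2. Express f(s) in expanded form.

f(s) = -3s^2 + 3s + 3/2

Write f(s) = as^2 + bs + c. Substituting each data point gives a linear system:
  a - b + c = -9/2
  a + b + c = 3/2
  25a + 5b + c = -117/2
Solving the system yields a = -3, b = 3, c = 3/2.
So f(s) = -3s^2 + 3s + 3/2.
Check: f(1) = 3/2. ✓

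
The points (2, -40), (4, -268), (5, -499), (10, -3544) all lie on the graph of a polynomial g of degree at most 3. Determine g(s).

Write g(s) = as^3 + bs^2 + cs + d. Substituting each data point gives a linear system:
  8a + 4b + 2c + d = -40
  64a + 16b + 4c + d = -268
  125a + 25b + 5c + d = -499
  1000a + 100b + 10c + d = -3544
Solving the system yields a = -3, b = -6, c = 6, d = -4.
So g(s) = -3s^3 - 6s^2 + 6s - 4.
Check: g(5) = -499. ✓

g(s) = -3s^3 - 6s^2 + 6s - 4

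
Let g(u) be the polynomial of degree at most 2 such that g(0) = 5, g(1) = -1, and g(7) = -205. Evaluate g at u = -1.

Write g(u) = au^2 + bu + c. Substituting each data point gives a linear system:
  c = 5
  a + b + c = -1
  49a + 7b + c = -205
Solving the system yields a = -4, b = -2, c = 5.
So g(u) = -4u^2 - 2u + 5.
Then g(-1) = 3.

3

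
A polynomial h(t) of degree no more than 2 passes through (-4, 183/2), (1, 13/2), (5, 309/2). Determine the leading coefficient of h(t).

6

Write h(t) = at^2 + bt + c. Substituting each data point gives a linear system:
  16a - 4b + c = 183/2
  a + b + c = 13/2
  25a + 5b + c = 309/2
Solving the system yields a = 6, b = 1, c = -1/2.
So h(t) = 6t^2 + t - 1/2.
The leading coefficient is 6.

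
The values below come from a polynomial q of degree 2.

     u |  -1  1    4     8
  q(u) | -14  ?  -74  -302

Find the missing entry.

-8

The 3 known points determine the degree-2 polynomial uniquely.
Write q(u) = au^2 + bu + c. Substituting each data point gives a linear system:
  a - b + c = -14
  16a + 4b + c = -74
  64a + 8b + c = -302
Solving the system yields a = -5, b = 3, c = -6.
So q(u) = -5u^2 + 3u - 6.
Then q(1) = -8.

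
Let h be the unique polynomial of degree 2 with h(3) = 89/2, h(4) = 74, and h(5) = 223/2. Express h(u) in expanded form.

Write h(u) = au^2 + bu + c. Substituting each data point gives a linear system:
  9a + 3b + c = 89/2
  16a + 4b + c = 74
  25a + 5b + c = 223/2
Solving the system yields a = 4, b = 3/2, c = 4.
So h(u) = 4u^2 + (3/2)u + 4.
Check: h(5) = 223/2. ✓

h(u) = 4u^2 + (3/2)u + 4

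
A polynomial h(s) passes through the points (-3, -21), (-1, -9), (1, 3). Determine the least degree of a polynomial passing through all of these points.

Forward differences of the values at s = -3, -1, 1:
  h  : -21  -9  3
  Δ  : 12  12
  Δ^2: 0
The first differences are constant (12) and nonzero, while all higher differences vanish, so the minimal degree is 1.

1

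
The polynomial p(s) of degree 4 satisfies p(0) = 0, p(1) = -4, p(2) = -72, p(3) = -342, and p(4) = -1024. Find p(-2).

8

Write p(s) = as^4 + bs^3 + cs^2 + ds + e. Substituting each data point gives a linear system:
  e = 0
  a + b + c + d + e = -4
  16a + 8b + 4c + 2d + e = -72
  81a + 27b + 9c + 3d + e = -342
  256a + 64b + 16c + 4d + e = -1024
Solving the system yields a = -3, b = -5, c = 4, d = 0, e = 0.
So p(s) = -3s⁴ - 5s³ + 4s².
Then p(-2) = 8.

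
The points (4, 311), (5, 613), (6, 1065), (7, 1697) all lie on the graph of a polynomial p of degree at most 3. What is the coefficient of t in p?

-3

Write p(t) = at^3 + bt^2 + ct + d. Substituting each data point gives a linear system:
  64a + 16b + 4c + d = 311
  125a + 25b + 5c + d = 613
  216a + 36b + 6c + d = 1065
  343a + 49b + 7c + d = 1697
Solving the system yields a = 5, b = 0, c = -3, d = 3.
So p(t) = 5t^3 - 3t + 3.
The coefficient of t is -3.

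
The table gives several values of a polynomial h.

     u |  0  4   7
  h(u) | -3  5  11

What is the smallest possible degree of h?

1

Divided differences on the nodes 0, 4, 7:
  order 0: -3  5  11
  order 1: 2  2
  order 2: 0
The order-1 divided differences are all 2 (nonzero) and every higher order vanishes, so the data lies on a polynomial of degree exactly 1.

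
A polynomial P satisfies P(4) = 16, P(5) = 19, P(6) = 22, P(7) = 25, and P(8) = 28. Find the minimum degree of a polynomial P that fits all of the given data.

1

Forward differences of the values at s = 4, 5, 6, 7, 8:
  P  : 16  19  22  25  28
  Δ  : 3  3  3  3
  Δ^2: 0  0  0
  Δ^3: 0  0
  Δ^4: 0
The first differences are constant (3) and nonzero, while all higher differences vanish, so the minimal degree is 1.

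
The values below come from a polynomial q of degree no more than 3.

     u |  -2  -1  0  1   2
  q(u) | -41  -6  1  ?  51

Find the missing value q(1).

10

The 4 known points determine the degree-3 polynomial uniquely.
Write q(u) = au^3 + bu^2 + cu + d. Substituting each data point gives a linear system:
  -8a + 4b - 2c + d = -41
  -a + b - c + d = -6
  d = 1
  8a + 4b + 2c + d = 51
Solving the system yields a = 5, b = 1, c = 3, d = 1.
So q(u) = 5u³ + u² + 3u + 1.
Then q(1) = 10.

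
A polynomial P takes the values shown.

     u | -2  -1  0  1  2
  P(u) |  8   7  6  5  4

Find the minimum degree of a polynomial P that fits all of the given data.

Forward differences of the values at u = -2, -1, 0, 1, 2:
  P  : 8  7  6  5  4
  Δ  : -1  -1  -1  -1
  Δ^2: 0  0  0
  Δ^3: 0  0
  Δ^4: 0
The first differences are constant (-1) and nonzero, while all higher differences vanish, so the minimal degree is 1.

1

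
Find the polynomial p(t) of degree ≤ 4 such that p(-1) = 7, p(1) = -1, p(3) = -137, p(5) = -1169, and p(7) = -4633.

p(t) = -2t^4 + 4t^2 - 4t + 1

Using the Lagrange interpolation formula with nodes -1, 1, 3, 5, 7:
  L_0(t) = (t - 1)(t - 3)(t - 5)(t - 7) / 384
  L_1(t) = (t + 1)(t - 3)(t - 5)(t - 7) / -96
  L_2(t) = (t + 1)(t - 1)(t - 5)(t - 7) / 64
  L_3(t) = (t + 1)(t - 1)(t - 3)(t - 7) / -96
  L_4(t) = (t + 1)(t - 1)(t - 3)(t - 5) / 384
Then p(t) = 7·L_0(t) - 1·L_1(t) - 137·L_2(t) - 1169·L_3(t) - 4633·L_4(t).
Expanding and collecting terms gives p(t) = -2t⁴ + 4t² - 4t + 1.
Check: p(-1) = 7. ✓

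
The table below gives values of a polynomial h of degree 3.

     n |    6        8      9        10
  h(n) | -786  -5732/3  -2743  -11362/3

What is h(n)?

Using the Lagrange interpolation formula with nodes 6, 8, 9, 10:
  L_0(n) = (n - 8)(n - 9)(n - 10) / -24
  L_1(n) = (n - 6)(n - 9)(n - 10) / 4
  L_2(n) = (n - 6)(n - 8)(n - 10) / -3
  L_3(n) = (n - 6)(n - 8)(n - 9) / 8
Then h(n) = -786·L_0(n) - 5732/3·L_1(n) - 2743·L_2(n) - 11362/3·L_3(n).
Expanding and collecting terms gives h(n) = -4n^3 + 2n^2 + (5/3)n - 4.
Check: h(8) = -5732/3. ✓

h(n) = -4n^3 + 2n^2 + (5/3)n - 4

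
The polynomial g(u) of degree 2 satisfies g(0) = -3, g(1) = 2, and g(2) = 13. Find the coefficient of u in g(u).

Write g(u) = au^2 + bu + c. Substituting each data point gives a linear system:
  c = -3
  a + b + c = 2
  4a + 2b + c = 13
Solving the system yields a = 3, b = 2, c = -3.
So g(u) = 3u^2 + 2u - 3.
The coefficient of u is 2.

2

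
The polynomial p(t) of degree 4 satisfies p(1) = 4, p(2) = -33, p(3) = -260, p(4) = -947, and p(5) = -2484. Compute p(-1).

Forward differences of the values at t = 1, 2, 3, 4, 5:
  p  : 4  -33  -260  -947  -2484
  Δ  : -37  -227  -687  -1537
  Δ^2: -190  -460  -850
  Δ^3: -270  -390
  Δ^4: -120
The fourth differences are constant, confirming degree 4.
Interpolating (Newton forward form) and evaluating at t = -1 gives p(-1) = -12.

-12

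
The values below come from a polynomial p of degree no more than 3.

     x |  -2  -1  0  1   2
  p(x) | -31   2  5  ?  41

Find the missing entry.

On equispaced nodes a degree-3 polynomial has vanishing fourth forward difference, so
  p(-2) - 4·p(-1) + 6·p(0) - 4·p(1) + p(2) = 0.
Substituting the known values and solving for p(1):
  -4·p(1) = -32
  p(1) = 8.

8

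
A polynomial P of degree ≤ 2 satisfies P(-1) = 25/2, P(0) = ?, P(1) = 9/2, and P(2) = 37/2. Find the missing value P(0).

The 3 known points determine the degree-2 polynomial uniquely.
Write P(n) = an^2 + bn + c. Substituting each data point gives a linear system:
  a - b + c = 25/2
  a + b + c = 9/2
  4a + 2b + c = 37/2
Solving the system yields a = 6, b = -4, c = 5/2.
So P(n) = 6n^2 - 4n + 5/2.
Then P(0) = 5/2.

5/2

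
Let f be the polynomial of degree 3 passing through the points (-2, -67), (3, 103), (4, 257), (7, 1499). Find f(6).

Write f(u) = au^3 + bu^2 + cu + d. Substituting each data point gives a linear system:
  -8a + 4b - 2c + d = -67
  27a + 9b + 3c + d = 103
  64a + 16b + 4c + d = 257
  343a + 49b + 7c + d = 1499
Solving the system yields a = 5, b = -5, c = 4, d = 1.
So f(u) = 5u^3 - 5u^2 + 4u + 1.
Then f(6) = 925.

925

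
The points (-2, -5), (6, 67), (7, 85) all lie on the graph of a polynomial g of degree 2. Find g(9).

Write g(x) = ax^2 + bx + c. Substituting each data point gives a linear system:
  4a - 2b + c = -5
  36a + 6b + c = 67
  49a + 7b + c = 85
Solving the system yields a = 1, b = 5, c = 1.
So g(x) = x^2 + 5x + 1.
Then g(9) = 127.

127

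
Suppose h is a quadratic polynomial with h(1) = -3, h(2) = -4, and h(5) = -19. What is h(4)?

Using the Lagrange interpolation formula with nodes 1, 2, 5:
  L_0(u) = (u - 2)(u - 5) / 4
  L_1(u) = (u - 1)(u - 5) / -3
  L_2(u) = (u - 1)(u - 2) / 12
Then h(u) = -3·L_0(u) - 4·L_1(u) - 19·L_2(u).
Expanding and collecting terms gives h(u) = -u^2 + 2u - 4.
Evaluating at u = 4: h(4) = -12.

-12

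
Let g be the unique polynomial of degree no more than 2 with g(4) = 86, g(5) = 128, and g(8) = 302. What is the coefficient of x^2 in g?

4

Write g(x) = ax^2 + bx + c. Substituting each data point gives a linear system:
  16a + 4b + c = 86
  25a + 5b + c = 128
  64a + 8b + c = 302
Solving the system yields a = 4, b = 6, c = -2.
So g(x) = 4x² + 6x - 2.
The leading coefficient is 4.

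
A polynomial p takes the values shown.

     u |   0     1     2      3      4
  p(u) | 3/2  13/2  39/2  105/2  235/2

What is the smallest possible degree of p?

3

Forward differences of the values at u = 0, 1, 2, 3, 4:
  p  : 3/2  13/2  39/2  105/2  235/2
  Δ  : 5  13  33  65
  Δ^2: 8  20  32
  Δ^3: 12  12
  Δ^4: 0
The third differences are constant (12) and nonzero, while all higher differences vanish, so the minimal degree is 3.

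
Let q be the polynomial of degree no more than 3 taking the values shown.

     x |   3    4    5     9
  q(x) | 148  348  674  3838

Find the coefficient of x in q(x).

Write q(x) = ax^3 + bx^2 + cx + d. Substituting each data point gives a linear system:
  27a + 9b + 3c + d = 148
  64a + 16b + 4c + d = 348
  125a + 25b + 5c + d = 674
  729a + 81b + 9c + d = 3838
Solving the system yields a = 5, b = 3, c = -6, d = 4.
So q(x) = 5x³ + 3x² - 6x + 4.
The coefficient of x is -6.

-6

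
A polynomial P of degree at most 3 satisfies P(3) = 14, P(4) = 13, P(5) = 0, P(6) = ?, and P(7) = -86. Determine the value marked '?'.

-31

The 4 known points determine the degree-3 polynomial uniquely.
Write P(u) = au^3 + bu^2 + cu + d. Substituting each data point gives a linear system:
  27a + 9b + 3c + d = 14
  64a + 16b + 4c + d = 13
  125a + 25b + 5c + d = 0
  343a + 49b + 7c + d = -86
Solving the system yields a = -1, b = 6, c = -6, d = 5.
So P(u) = -u³ + 6u² - 6u + 5.
Then P(6) = -31.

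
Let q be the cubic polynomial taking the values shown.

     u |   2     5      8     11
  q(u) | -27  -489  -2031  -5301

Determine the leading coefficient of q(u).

-4

Write q(u) = au^3 + bu^2 + cu + d. Substituting each data point gives a linear system:
  8a + 4b + 2c + d = -27
  125a + 25b + 5c + d = -489
  512a + 64b + 8c + d = -2031
  1331a + 121b + 11c + d = -5301
Solving the system yields a = -4, b = 0, c = 2, d = 1.
So q(u) = -4u^3 + 2u + 1.
The leading coefficient is -4.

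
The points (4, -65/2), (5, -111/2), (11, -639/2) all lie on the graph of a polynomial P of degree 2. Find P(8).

-321/2

Using the Lagrange interpolation formula with nodes 4, 5, 11:
  L_0(u) = (u - 5)(u - 11) / 7
  L_1(u) = (u - 4)(u - 11) / -6
  L_2(u) = (u - 4)(u - 5) / 42
Then P(u) = -65/2·L_0(u) - 111/2·L_1(u) - 639/2·L_2(u).
Expanding and collecting terms gives P(u) = -3u² + 4u - 1/2.
Evaluating at u = 8: P(8) = -321/2.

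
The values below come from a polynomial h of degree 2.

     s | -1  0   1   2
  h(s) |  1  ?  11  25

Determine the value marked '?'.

On equispaced nodes a degree-2 polynomial has vanishing third forward difference, so
  - h(-1) + 3·h(0) - 3·h(1) + h(2) = 0.
Substituting the known values and solving for h(0):
  3·h(0) = 9
  h(0) = 3.

3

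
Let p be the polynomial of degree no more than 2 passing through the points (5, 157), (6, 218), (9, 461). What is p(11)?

673

Using the Lagrange interpolation formula with nodes 5, 6, 9:
  L_0(s) = (s - 6)(s - 9) / 4
  L_1(s) = (s - 5)(s - 9) / -3
  L_2(s) = (s - 5)(s - 6) / 12
Then p(s) = 157·L_0(s) + 218·L_1(s) + 461·L_2(s).
Expanding and collecting terms gives p(s) = 5s^2 + 6s + 2.
Evaluating at s = 11: p(11) = 673.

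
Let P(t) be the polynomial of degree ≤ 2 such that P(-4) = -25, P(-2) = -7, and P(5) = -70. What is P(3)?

-32

Write P(t) = at^2 + bt + c. Substituting each data point gives a linear system:
  16a - 4b + c = -25
  4a - 2b + c = -7
  25a + 5b + c = -70
Solving the system yields a = -2, b = -3, c = -5.
So P(t) = -2t² - 3t - 5.
Then P(3) = -32.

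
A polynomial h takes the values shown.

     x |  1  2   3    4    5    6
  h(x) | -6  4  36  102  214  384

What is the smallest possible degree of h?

3

Forward differences of the values at x = 1, 2, 3, 4, 5, 6:
  h  : -6  4  36  102  214  384
  Δ  : 10  32  66  112  170
  Δ^2: 22  34  46  58
  Δ^3: 12  12  12
  Δ^4: 0  0
  Δ^5: 0
The third differences are constant (12) and nonzero, while all higher differences vanish, so the minimal degree is 3.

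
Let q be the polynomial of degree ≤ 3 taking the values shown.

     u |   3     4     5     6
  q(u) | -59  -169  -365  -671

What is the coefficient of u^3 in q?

-4

Write q(u) = au^3 + bu^2 + cu + d. Substituting each data point gives a linear system:
  27a + 9b + 3c + d = -59
  64a + 16b + 4c + d = -169
  125a + 25b + 5c + d = -365
  216a + 36b + 6c + d = -671
Solving the system yields a = -4, b = 5, c = 3, d = -5.
So q(u) = -4u^3 + 5u^2 + 3u - 5.
The leading coefficient is -4.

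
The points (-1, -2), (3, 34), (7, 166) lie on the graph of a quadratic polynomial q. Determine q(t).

q(t) = 3t^2 + 3t - 2

Write q(t) = at^2 + bt + c. Substituting each data point gives a linear system:
  a - b + c = -2
  9a + 3b + c = 34
  49a + 7b + c = 166
Solving the system yields a = 3, b = 3, c = -2.
So q(t) = 3t^2 + 3t - 2.
Check: q(-1) = -2. ✓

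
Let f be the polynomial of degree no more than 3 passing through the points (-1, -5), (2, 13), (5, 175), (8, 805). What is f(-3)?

Forward differences of the values at x = -1, 2, 5, 8:
  f  : -5  13  175  805
  Δ  : 18  162  630
  Δ^2: 144  468
  Δ^3: 324
The third differences are constant, confirming degree 3.
Interpolating (Newton forward form) and evaluating at x = -3 gives f(-3) = -97.

-97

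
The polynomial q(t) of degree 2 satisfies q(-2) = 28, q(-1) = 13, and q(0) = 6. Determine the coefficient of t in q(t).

Write q(t) = at^2 + bt + c. Substituting each data point gives a linear system:
  4a - 2b + c = 28
  a - b + c = 13
  c = 6
Solving the system yields a = 4, b = -3, c = 6.
So q(t) = 4t^2 - 3t + 6.
The coefficient of t is -3.

-3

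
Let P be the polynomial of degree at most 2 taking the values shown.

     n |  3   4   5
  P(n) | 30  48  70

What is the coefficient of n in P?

Write P(n) = an^2 + bn + c. Substituting each data point gives a linear system:
  9a + 3b + c = 30
  16a + 4b + c = 48
  25a + 5b + c = 70
Solving the system yields a = 2, b = 4, c = 0.
So P(n) = 2n² + 4n.
The coefficient of n is 4.

4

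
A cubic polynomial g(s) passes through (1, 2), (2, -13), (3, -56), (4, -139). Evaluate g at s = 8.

Using the Lagrange interpolation formula with nodes 1, 2, 3, 4:
  L_0(s) = (s - 2)(s - 3)(s - 4) / -6
  L_1(s) = (s - 1)(s - 3)(s - 4) / 2
  L_2(s) = (s - 1)(s - 2)(s - 4) / -2
  L_3(s) = (s - 1)(s - 2)(s - 3) / 6
Then g(s) = 2·L_0(s) - 13·L_1(s) - 56·L_2(s) - 139·L_3(s).
Expanding and collecting terms gives g(s) = -2s^3 - 2s^2 + 5s + 1.
Evaluating at s = 8: g(8) = -1111.

-1111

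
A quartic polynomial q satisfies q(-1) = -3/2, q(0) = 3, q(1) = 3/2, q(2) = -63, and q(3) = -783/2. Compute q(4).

Write q(t) = at^4 + bt^3 + ct^2 + dt + e. Substituting each data point gives a linear system:
  a - b + c - d + e = -3/2
  e = 3
  a + b + c + d + e = 3/2
  16a + 8b + 4c + 2d + e = -63
  81a + 27b + 9c + 3d + e = -783/2
Solving the system yields a = -6, b = 5/2, c = 3, d = -1, e = 3.
So q(t) = -6t^4 + (5/2)t^3 + 3t^2 - t + 3.
Then q(4) = -1329.

-1329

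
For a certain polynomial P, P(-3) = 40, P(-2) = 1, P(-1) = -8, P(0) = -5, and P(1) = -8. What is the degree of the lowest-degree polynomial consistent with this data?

Forward differences of the values at s = -3, -2, -1, 0, 1:
  P  : 40  1  -8  -5  -8
  Δ  : -39  -9  3  -3
  Δ^2: 30  12  -6
  Δ^3: -18  -18
  Δ^4: 0
The third differences are constant (-18) and nonzero, while all higher differences vanish, so the minimal degree is 3.

3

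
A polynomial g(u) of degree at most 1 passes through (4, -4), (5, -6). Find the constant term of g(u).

Write g(u) = au + b. Substituting each data point gives a linear system:
  4a + b = -4
  5a + b = -6
Solving the system yields a = -2, b = 4.
So g(u) = -2u + 4.
The constant term is 4.

4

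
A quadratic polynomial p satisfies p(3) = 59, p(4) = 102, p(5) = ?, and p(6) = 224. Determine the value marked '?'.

157

On equispaced nodes a degree-2 polynomial has vanishing third forward difference, so
  - p(3) + 3·p(4) - 3·p(5) + p(6) = 0.
Substituting the known values and solving for p(5):
  -3·p(5) = -471
  p(5) = 157.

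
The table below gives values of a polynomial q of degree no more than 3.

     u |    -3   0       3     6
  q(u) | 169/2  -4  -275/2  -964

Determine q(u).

Write q(u) = au^3 + bu^2 + cu + d. Substituting each data point gives a linear system:
  -27a + 9b - 3c + d = 169/2
  d = -4
  27a + 9b + 3c + d = -275/2
  216a + 36b + 6c + d = -964
Solving the system yields a = -4, b = -5/2, c = -1, d = -4.
So q(u) = -4u³ - (5/2)u² - u - 4.
Check: q(0) = -4. ✓

q(u) = -4u^3 - (5/2)u^2 - u - 4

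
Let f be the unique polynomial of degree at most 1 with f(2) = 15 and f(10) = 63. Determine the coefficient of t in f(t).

Write f(t) = at + b. Substituting each data point gives a linear system:
  2a + b = 15
  10a + b = 63
Solving the system yields a = 6, b = 3.
So f(t) = 6t + 3.
The leading coefficient is 6.

6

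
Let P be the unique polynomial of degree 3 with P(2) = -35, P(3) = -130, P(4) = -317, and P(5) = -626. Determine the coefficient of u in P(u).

5

Write P(u) = au^3 + bu^2 + cu + d. Substituting each data point gives a linear system:
  8a + 4b + 2c + d = -35
  27a + 9b + 3c + d = -130
  64a + 16b + 4c + d = -317
  125a + 25b + 5c + d = -626
Solving the system yields a = -5, b = -1, c = 5, d = -1.
So P(u) = -5u^3 - u^2 + 5u - 1.
The coefficient of u is 5.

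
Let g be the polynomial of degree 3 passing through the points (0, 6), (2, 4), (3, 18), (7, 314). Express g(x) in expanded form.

Using the Lagrange interpolation formula with nodes 0, 2, 3, 7:
  L_0(x) = (x - 2)(x - 3)(x - 7) / -42
  L_1(x) = x(x - 3)(x - 7) / 10
  L_2(x) = x(x - 2)(x - 7) / -12
  L_3(x) = x(x - 2)(x - 3) / 140
Then g(x) = 6·L_0(x) + 4·L_1(x) + 18·L_2(x) + 314·L_3(x).
Expanding and collecting terms gives g(x) = x^3 - 5x + 6.
Check: g(3) = 18. ✓

g(x) = x^3 - 5x + 6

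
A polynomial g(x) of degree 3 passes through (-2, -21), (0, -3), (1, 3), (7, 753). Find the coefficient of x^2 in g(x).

Write g(x) = ax^3 + bx^2 + cx + d. Substituting each data point gives a linear system:
  -8a + 4b - 2c + d = -21
  d = -3
  a + b + c + d = 3
  343a + 49b + 7c + d = 753
Solving the system yields a = 2, b = 1, c = 3, d = -3.
So g(x) = 2x^3 + x^2 + 3x - 3.
The coefficient of x^2 is 1.

1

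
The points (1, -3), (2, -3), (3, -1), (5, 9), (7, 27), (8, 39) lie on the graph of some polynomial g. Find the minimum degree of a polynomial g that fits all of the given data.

2

Divided differences on the nodes 1, 2, 3, 5, 7, 8:
  order 0: -3  -3  -1  9  27  39
  order 1: 0  2  5  9  12
  order 2: 1  1  1  1
  order 3: 0  0  0
  order 4: 0  0
  order 5: 0
The order-2 divided differences are all 1 (nonzero) and every higher order vanishes, so the data lies on a polynomial of degree exactly 2.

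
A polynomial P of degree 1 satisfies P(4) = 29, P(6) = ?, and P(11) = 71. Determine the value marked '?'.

41

The 2 known points determine the degree-1 polynomial uniquely.
Write P(x) = ax + b. Substituting each data point gives a linear system:
  4a + b = 29
  11a + b = 71
Solving the system yields a = 6, b = 5.
So P(x) = 6x + 5.
Then P(6) = 41.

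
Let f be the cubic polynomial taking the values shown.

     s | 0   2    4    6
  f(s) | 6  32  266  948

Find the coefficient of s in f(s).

Write f(s) = as^3 + bs^2 + cs + d. Substituting each data point gives a linear system:
  d = 6
  8a + 4b + 2c + d = 32
  64a + 16b + 4c + d = 266
  216a + 36b + 6c + d = 948
Solving the system yields a = 5, b = -4, c = 1, d = 6.
So f(s) = 5s^3 - 4s^2 + s + 6.
The coefficient of s is 1.

1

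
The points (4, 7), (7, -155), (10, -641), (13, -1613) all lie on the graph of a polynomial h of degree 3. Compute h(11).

-903

Using the Lagrange interpolation formula with nodes 4, 7, 10, 13:
  L_0(s) = (s - 7)(s - 10)(s - 13) / -162
  L_1(s) = (s - 4)(s - 10)(s - 13) / 54
  L_2(s) = (s - 4)(s - 7)(s - 13) / -54
  L_3(s) = (s - 4)(s - 7)(s - 10) / 162
Then h(s) = 7·L_0(s) - 155·L_1(s) - 641·L_2(s) - 1613·L_3(s).
Expanding and collecting terms gives h(s) = -s^3 + 3s^2 + 6s - 1.
Evaluating at s = 11: h(11) = -903.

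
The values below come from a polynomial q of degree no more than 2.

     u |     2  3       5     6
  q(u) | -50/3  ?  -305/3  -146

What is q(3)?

The 3 known points determine the degree-2 polynomial uniquely.
Write q(u) = au^2 + bu + c. Substituting each data point gives a linear system:
  4a + 2b + c = -50/3
  25a + 5b + c = -305/3
  36a + 6b + c = -146
Solving the system yields a = -4, b = -1/3, c = 0.
So q(u) = -4u^2 - (1/3)u.
Then q(3) = -37.

-37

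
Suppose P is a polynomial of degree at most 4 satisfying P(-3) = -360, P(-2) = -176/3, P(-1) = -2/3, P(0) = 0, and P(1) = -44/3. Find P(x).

Write P(x) = ax^4 + bx^3 + cx^2 + dx + e. Substituting each data point gives a linear system:
  81a - 27b + 9c - 3d + e = -360
  16a - 8b + 4c - 2d + e = -176/3
  a - b + c - d + e = -2/3
  e = 0
  a + b + c + d + e = -44/3
Solving the system yields a = -6, b = -5, c = -5/3, d = -2, e = 0.
So P(x) = -6x⁴ - 5x³ - (5/3)x² - 2x.
Check: P(0) = 0. ✓

P(x) = -6x^4 - 5x^3 - (5/3)x^2 - 2x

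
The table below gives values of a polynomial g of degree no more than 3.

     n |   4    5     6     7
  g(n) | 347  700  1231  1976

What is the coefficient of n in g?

Write g(n) = an^3 + bn^2 + cn + d. Substituting each data point gives a linear system:
  64a + 16b + 4c + d = 347
  125a + 25b + 5c + d = 700
  216a + 36b + 6c + d = 1231
  343a + 49b + 7c + d = 1976
Solving the system yields a = 6, b = -1, c = -4, d = -5.
So g(n) = 6n³ - n² - 4n - 5.
The coefficient of n is -4.

-4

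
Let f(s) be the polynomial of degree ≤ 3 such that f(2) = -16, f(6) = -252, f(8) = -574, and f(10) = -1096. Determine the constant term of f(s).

-6

Write f(s) = as^3 + bs^2 + cs + d. Substituting each data point gives a linear system:
  8a + 4b + 2c + d = -16
  216a + 36b + 6c + d = -252
  512a + 64b + 8c + d = -574
  1000a + 100b + 10c + d = -1096
Solving the system yields a = -1, b = -1, c = 1, d = -6.
So f(s) = -s^3 - s^2 + s - 6.
The constant term is -6.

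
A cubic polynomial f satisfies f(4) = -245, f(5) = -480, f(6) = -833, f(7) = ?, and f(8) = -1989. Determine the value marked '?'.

On equispaced nodes a degree-3 polynomial has vanishing fourth forward difference, so
  f(4) - 4·f(5) + 6·f(6) - 4·f(7) + f(8) = 0.
Substituting the known values and solving for f(7):
  -4·f(7) = 5312
  f(7) = -1328.

-1328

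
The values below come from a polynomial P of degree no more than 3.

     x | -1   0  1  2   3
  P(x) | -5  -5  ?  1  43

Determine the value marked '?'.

The 4 known points determine the degree-3 polynomial uniquely.
Write P(x) = ax^3 + bx^2 + cx + d. Substituting each data point gives a linear system:
  -a + b - c + d = -5
  d = -5
  8a + 4b + 2c + d = 1
  27a + 9b + 3c + d = 43
Solving the system yields a = 3, b = -2, c = -5, d = -5.
So P(x) = 3x^3 - 2x^2 - 5x - 5.
Then P(1) = -9.

-9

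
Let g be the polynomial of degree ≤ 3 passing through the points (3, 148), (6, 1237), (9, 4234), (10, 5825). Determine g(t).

Write g(t) = at^3 + bt^2 + ct + d. Substituting each data point gives a linear system:
  27a + 9b + 3c + d = 148
  216a + 36b + 6c + d = 1237
  729a + 81b + 9c + d = 4234
  1000a + 100b + 10c + d = 5825
Solving the system yields a = 6, b = -2, c = 3, d = -5.
So g(t) = 6t^3 - 2t^2 + 3t - 5.
Check: g(9) = 4234. ✓

g(t) = 6t^3 - 2t^2 + 3t - 5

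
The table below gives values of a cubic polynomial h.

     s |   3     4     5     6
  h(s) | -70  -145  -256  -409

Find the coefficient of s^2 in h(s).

Write h(s) = as^3 + bs^2 + cs + d. Substituting each data point gives a linear system:
  27a + 9b + 3c + d = -70
  64a + 16b + 4c + d = -145
  125a + 25b + 5c + d = -256
  216a + 36b + 6c + d = -409
Solving the system yields a = -1, b = -6, c = 4, d = -1.
So h(s) = -s³ - 6s² + 4s - 1.
The coefficient of s^2 is -6.

-6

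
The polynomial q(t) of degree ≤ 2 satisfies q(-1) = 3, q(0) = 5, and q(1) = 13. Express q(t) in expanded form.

Using the Lagrange interpolation formula with nodes -1, 0, 1:
  L_0(t) = t(t - 1) / 2
  L_1(t) = (t + 1)(t - 1) / -1
  L_2(t) = (t + 1)t / 2
Then q(t) = 3·L_0(t) + 5·L_1(t) + 13·L_2(t).
Expanding and collecting terms gives q(t) = 3t^2 + 5t + 5.
Check: q(1) = 13. ✓

q(t) = 3t^2 + 5t + 5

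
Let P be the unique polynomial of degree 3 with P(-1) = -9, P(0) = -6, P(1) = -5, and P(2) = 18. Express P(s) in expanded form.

Write P(s) = as^3 + bs^2 + cs + d. Substituting each data point gives a linear system:
  -a + b - c + d = -9
  d = -6
  a + b + c + d = -5
  8a + 4b + 2c + d = 18
Solving the system yields a = 4, b = -1, c = -2, d = -6.
So P(s) = 4s³ - s² - 2s - 6.
Check: P(-1) = -9. ✓

P(s) = 4s^3 - s^2 - 2s - 6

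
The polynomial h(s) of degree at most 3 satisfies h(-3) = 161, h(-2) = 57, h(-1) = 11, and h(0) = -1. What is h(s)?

h(s) = -4s^3 + 5s^2 - 3s - 1

Write h(s) = as^3 + bs^2 + cs + d. Substituting each data point gives a linear system:
  -27a + 9b - 3c + d = 161
  -8a + 4b - 2c + d = 57
  -a + b - c + d = 11
  d = -1
Solving the system yields a = -4, b = 5, c = -3, d = -1.
So h(s) = -4s^3 + 5s^2 - 3s - 1.
Check: h(0) = -1. ✓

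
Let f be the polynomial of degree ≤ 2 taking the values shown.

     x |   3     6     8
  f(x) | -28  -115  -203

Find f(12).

-451

Write f(x) = ax^2 + bx + c. Substituting each data point gives a linear system:
  9a + 3b + c = -28
  36a + 6b + c = -115
  64a + 8b + c = -203
Solving the system yields a = -3, b = -2, c = 5.
So f(x) = -3x² - 2x + 5.
Then f(12) = -451.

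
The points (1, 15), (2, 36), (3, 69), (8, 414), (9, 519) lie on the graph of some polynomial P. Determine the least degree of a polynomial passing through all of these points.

2

Divided differences on the nodes 1, 2, 3, 8, 9:
  order 0: 15  36  69  414  519
  order 1: 21  33  69  105
  order 2: 6  6  6
  order 3: 0  0
  order 4: 0
The order-2 divided differences are all 6 (nonzero) and every higher order vanishes, so the data lies on a polynomial of degree exactly 2.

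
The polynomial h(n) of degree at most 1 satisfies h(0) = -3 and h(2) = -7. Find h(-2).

1

Using the Lagrange interpolation formula with nodes 0, 2:
  L_0(n) = (n - 2) / -2
  L_1(n) = n / 2
Then h(n) = -3·L_0(n) - 7·L_1(n).
Expanding and collecting terms gives h(n) = -2n - 3.
Evaluating at n = -2: h(-2) = 1.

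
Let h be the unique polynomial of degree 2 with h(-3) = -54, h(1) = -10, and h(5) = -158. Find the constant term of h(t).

Write h(t) = at^2 + bt + c. Substituting each data point gives a linear system:
  9a - 3b + c = -54
  a + b + c = -10
  25a + 5b + c = -158
Solving the system yields a = -6, b = -1, c = -3.
So h(t) = -6t^2 - t - 3.
The constant term is -3.

-3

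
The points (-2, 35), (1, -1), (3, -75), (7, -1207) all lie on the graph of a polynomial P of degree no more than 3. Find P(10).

Write P(t) = at^3 + bt^2 + ct + d. Substituting each data point gives a linear system:
  -8a + 4b - 2c + d = 35
  a + b + c + d = -1
  27a + 9b + 3c + d = -75
  343a + 49b + 7c + d = -1207
Solving the system yields a = -4, b = 3, c = 3, d = -3.
So P(t) = -4t³ + 3t² + 3t - 3.
Then P(10) = -3673.

-3673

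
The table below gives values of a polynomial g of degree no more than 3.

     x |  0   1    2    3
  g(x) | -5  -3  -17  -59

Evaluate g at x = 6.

Forward differences of the values at x = 0, 1, 2, 3:
  g  : -5  -3  -17  -59
  Δ  : 2  -14  -42
  Δ^2: -16  -28
  Δ^3: -12
The third differences are constant, confirming degree 3.
Interpolating (Newton forward form) and evaluating at x = 6 gives g(6) = -473.

-473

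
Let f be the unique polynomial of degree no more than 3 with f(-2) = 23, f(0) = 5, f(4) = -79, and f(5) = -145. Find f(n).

f(n) = -n^3 - 5n + 5

Write f(n) = an^3 + bn^2 + cn + d. Substituting each data point gives a linear system:
  -8a + 4b - 2c + d = 23
  d = 5
  64a + 16b + 4c + d = -79
  125a + 25b + 5c + d = -145
Solving the system yields a = -1, b = 0, c = -5, d = 5.
So f(n) = -n^3 - 5n + 5.
Check: f(0) = 5. ✓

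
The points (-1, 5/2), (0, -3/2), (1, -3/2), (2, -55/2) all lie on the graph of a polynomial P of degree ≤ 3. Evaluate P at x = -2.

Write P(x) = ax^3 + bx^2 + cx + d. Substituting each data point gives a linear system:
  -a + b - c + d = 5/2
  d = -3/2
  a + b + c + d = -3/2
  8a + 4b + 2c + d = -55/2
Solving the system yields a = -5, b = 2, c = 3, d = -3/2.
So P(x) = -5x^3 + 2x^2 + 3x - 3/2.
Then P(-2) = 81/2.

81/2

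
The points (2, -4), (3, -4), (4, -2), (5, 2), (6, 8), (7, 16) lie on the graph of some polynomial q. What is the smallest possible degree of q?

2

Forward differences of the values at n = 2, 3, 4, 5, 6, 7:
  q  : -4  -4  -2  2  8  16
  Δ  : 0  2  4  6  8
  Δ^2: 2  2  2  2
  Δ^3: 0  0  0
  Δ^4: 0  0
  Δ^5: 0
The second differences are constant (2) and nonzero, while all higher differences vanish, so the minimal degree is 2.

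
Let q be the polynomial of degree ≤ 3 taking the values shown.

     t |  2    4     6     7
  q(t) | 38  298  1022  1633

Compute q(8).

2450

Write q(t) = at^3 + bt^2 + ct + d. Substituting each data point gives a linear system:
  8a + 4b + 2c + d = 38
  64a + 16b + 4c + d = 298
  216a + 36b + 6c + d = 1022
  343a + 49b + 7c + d = 1633
Solving the system yields a = 5, b = -2, c = 2, d = 2.
So q(t) = 5t^3 - 2t^2 + 2t + 2.
Then q(8) = 2450.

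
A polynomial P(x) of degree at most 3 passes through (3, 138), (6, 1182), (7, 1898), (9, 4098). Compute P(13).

Write P(x) = ax^3 + bx^2 + cx + d. Substituting each data point gives a linear system:
  27a + 9b + 3c + d = 138
  216a + 36b + 6c + d = 1182
  343a + 49b + 7c + d = 1898
  729a + 81b + 9c + d = 4098
Solving the system yields a = 6, b = -4, c = 6, d = -6.
So P(x) = 6x^3 - 4x^2 + 6x - 6.
Then P(13) = 12578.

12578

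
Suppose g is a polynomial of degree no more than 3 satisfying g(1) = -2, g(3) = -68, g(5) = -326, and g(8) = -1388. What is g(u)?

g(u) = -3u^3 + 3u^2 - 6u + 4

Write g(u) = au^3 + bu^2 + cu + d. Substituting each data point gives a linear system:
  a + b + c + d = -2
  27a + 9b + 3c + d = -68
  125a + 25b + 5c + d = -326
  512a + 64b + 8c + d = -1388
Solving the system yields a = -3, b = 3, c = -6, d = 4.
So g(u) = -3u^3 + 3u^2 - 6u + 4.
Check: g(1) = -2. ✓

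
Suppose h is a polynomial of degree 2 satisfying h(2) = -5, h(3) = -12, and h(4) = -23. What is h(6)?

-57

Forward differences of the values at u = 2, 3, 4:
  h  : -5  -12  -23
  Δ  : -7  -11
  Δ^2: -4
The second differences are constant, confirming degree 2.
Interpolating (Newton forward form) and evaluating at u = 6 gives h(6) = -57.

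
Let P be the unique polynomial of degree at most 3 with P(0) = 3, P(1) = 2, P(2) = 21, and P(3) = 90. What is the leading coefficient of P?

Write P(t) = at^3 + bt^2 + ct + d. Substituting each data point gives a linear system:
  d = 3
  a + b + c + d = 2
  8a + 4b + 2c + d = 21
  27a + 9b + 3c + d = 90
Solving the system yields a = 5, b = -5, c = -1, d = 3.
So P(t) = 5t³ - 5t² - t + 3.
The leading coefficient is 5.

5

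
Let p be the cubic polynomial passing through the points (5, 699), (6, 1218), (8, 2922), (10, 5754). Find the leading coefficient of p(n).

Write p(n) = an^3 + bn^2 + cn + d. Substituting each data point gives a linear system:
  125a + 25b + 5c + d = 699
  216a + 36b + 6c + d = 1218
  512a + 64b + 8c + d = 2922
  1000a + 100b + 10c + d = 5754
Solving the system yields a = 6, b = -3, c = 6, d = -6.
So p(n) = 6n³ - 3n² + 6n - 6.
The leading coefficient is 6.

6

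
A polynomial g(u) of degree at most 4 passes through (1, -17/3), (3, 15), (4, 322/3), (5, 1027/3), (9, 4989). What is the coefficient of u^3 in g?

-2

Write g(u) = au^4 + bu^3 + cu^2 + du + e. Substituting each data point gives a linear system:
  a + b + c + d + e = -17/3
  81a + 27b + 9c + 3d + e = 15
  256a + 64b + 16c + 4d + e = 322/3
  625a + 125b + 25c + 5d + e = 1027/3
  6561a + 729b + 81c + 9d + e = 4989
Solving the system yields a = 1, b = -2, c = -5/3, d = 3, e = -6.
So g(u) = u^4 - 2u^3 - (5/3)u^2 + 3u - 6.
The coefficient of u^3 is -2.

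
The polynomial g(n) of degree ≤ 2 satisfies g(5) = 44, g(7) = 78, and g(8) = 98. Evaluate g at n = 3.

18

Write g(n) = an^2 + bn + c. Substituting each data point gives a linear system:
  25a + 5b + c = 44
  49a + 7b + c = 78
  64a + 8b + c = 98
Solving the system yields a = 1, b = 5, c = -6.
So g(n) = n^2 + 5n - 6.
Then g(3) = 18.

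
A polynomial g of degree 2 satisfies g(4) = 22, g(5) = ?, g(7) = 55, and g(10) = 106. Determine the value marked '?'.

The 3 known points determine the degree-2 polynomial uniquely.
Write g(n) = an^2 + bn + c. Substituting each data point gives a linear system:
  16a + 4b + c = 22
  49a + 7b + c = 55
  100a + 10b + c = 106
Solving the system yields a = 1, b = 0, c = 6.
So g(n) = n^2 + 6.
Then g(5) = 31.

31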